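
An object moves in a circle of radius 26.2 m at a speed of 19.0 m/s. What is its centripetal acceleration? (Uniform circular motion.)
a_c = v²/r = 19.0²/26.2 = 361/26.2 = 13.78 m/s²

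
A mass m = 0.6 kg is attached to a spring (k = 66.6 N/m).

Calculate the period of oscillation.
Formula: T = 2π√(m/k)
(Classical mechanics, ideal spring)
T = 2π√(m/k) = 2π√(0.6/66.6) = 0.5964 s; f = 1/T = 1.677 Hz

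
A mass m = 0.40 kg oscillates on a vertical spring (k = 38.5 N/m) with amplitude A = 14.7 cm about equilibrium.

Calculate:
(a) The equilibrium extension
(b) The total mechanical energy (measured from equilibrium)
x_eq = mg/k = 0.4×9.81/38.5 = 0.1019 m = 10.19 cm
E = ½kA² = ½×38.5×(0.147)² = 0.416 J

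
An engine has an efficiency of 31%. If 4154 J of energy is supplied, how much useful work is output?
W_out = η × W_in = 0.31 × 4154 = 1287.7 J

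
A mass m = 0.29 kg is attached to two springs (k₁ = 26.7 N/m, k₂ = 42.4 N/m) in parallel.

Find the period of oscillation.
k_eq = k₁+k₂ = 69.1 N/m
T = 2π√(m/k_eq) = 2π√(0.29/69.1) = 0.407 s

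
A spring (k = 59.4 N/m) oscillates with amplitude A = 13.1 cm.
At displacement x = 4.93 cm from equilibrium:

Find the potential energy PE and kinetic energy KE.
E_total = ½kA² = ½×59.4×(0.131)² = 0.5097 J
PE = ½kx² = ½×59.4×(0.0493)² = 0.07219 J
KE = E_total − PE = 0.4375 J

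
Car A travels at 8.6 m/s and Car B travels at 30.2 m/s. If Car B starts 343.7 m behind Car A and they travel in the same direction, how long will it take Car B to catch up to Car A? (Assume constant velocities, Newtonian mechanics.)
Relative speed: v_rel = 30.2 - 8.6 = 21.6 m/s
Time to catch: t = d₀/v_rel = 343.7/21.6 = 15.91 s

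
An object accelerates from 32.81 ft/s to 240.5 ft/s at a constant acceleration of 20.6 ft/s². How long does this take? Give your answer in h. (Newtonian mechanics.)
t = (v - v₀)/a (with unit conversion) = 0.002801 h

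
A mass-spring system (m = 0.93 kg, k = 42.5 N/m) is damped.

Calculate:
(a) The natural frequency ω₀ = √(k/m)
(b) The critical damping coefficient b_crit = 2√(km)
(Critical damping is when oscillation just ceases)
ω₀ = √(k/m) = √(42.5/0.93) = 6.76 rad/s
b_crit = 2√(km) = 2√(42.5×0.93) = 12.57 kg/s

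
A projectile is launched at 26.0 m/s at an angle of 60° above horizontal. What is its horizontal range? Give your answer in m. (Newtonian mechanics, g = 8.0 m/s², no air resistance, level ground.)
R = v₀² sin(2θ) / g = 73.18 m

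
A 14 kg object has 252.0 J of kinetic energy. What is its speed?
KE = ½mv² → v = √(2KE/m) = √(2×252.0/14) = 6.0 m/s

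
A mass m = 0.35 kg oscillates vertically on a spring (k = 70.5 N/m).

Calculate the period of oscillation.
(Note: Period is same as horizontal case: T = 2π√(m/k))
T = 2π√(m/k) = 2π√(0.35/70.5) = 0.4427 s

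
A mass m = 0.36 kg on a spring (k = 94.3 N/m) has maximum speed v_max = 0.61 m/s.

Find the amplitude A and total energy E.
½mv²_max = ½kA² → A = v_max√(m/k) = 0.61×√(0.36/94.3) = 0.03769 m = 3.769 cm
E = ½mv²_max = ½×0.36×0.61² = 0.06698 J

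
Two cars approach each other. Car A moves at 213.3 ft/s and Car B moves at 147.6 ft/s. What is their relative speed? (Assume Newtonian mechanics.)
v_rel = v_A + v_B = 213.3 + 147.6 = 360.9 ft/s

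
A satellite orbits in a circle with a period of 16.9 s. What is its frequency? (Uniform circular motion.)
f = 1/T = 1/16.9 = 0.0592 Hz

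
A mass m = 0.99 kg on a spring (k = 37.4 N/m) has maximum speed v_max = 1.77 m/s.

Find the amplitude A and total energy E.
½mv²_max = ½kA² → A = v_max√(m/k) = 1.77×√(0.99/37.4) = 0.288 m = 28.8 cm
E = ½mv²_max = ½×0.99×1.77² = 1.551 J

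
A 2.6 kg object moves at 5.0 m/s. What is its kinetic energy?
KE = ½mv² = ½×2.6×5.0² = 32.5 J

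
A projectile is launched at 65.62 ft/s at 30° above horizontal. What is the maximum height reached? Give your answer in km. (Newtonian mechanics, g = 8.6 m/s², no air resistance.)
H = v₀²sin²(θ)/(2g) (with unit conversion) = 0.005815 km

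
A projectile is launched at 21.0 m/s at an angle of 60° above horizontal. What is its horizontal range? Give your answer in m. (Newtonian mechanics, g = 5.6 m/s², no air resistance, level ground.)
R = v₀² sin(2θ) / g = 68.2 m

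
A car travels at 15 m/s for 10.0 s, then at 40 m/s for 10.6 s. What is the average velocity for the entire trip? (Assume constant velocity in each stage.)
d₁ = v₁t₁ = 15 × 10.0 = 150 m
d₂ = v₂t₂ = 40 × 10.6 = 424 m
d_total = 574.0 m, t_total = 20.6 s
v_avg = d_total/t_total = 574.0/20.6 = 27.86 m/s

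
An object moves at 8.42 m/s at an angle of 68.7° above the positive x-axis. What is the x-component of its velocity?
vₓ = v cos(θ) = 8.42 × cos(68.7°) = 3.06 m/s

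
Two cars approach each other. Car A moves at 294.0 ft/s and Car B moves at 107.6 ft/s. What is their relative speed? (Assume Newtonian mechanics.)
v_rel = v_A + v_B = 294.0 + 107.6 = 401.6 ft/s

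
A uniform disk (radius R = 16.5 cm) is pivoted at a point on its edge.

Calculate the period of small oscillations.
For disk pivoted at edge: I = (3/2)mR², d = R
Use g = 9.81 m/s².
I/m = (3/2)R² = 0.04084 m²; d = R = 0.165 m
T = 2π√((3/2)R²/(gR)) = 2π√(3R/(2g)) = 0.998 s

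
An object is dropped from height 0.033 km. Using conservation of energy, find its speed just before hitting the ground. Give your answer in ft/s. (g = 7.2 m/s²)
mgh = ½mv² → v = √(2gh) = √(2×7.2×33) = 21.8 m/s = 71.52 ft/s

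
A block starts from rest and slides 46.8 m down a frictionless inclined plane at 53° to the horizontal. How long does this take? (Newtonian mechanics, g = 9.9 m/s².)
a = g sin(θ) = 9.9 × sin(53°) = 7.91 m/s²
t = √(2d/a) = √(2 × 46.8 / 7.91) = 3.44 s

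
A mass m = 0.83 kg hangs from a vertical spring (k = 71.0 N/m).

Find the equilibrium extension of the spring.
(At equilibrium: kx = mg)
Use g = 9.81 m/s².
x_eq = mg/k = 0.83×9.81/71.0 = 0.1147 m = 11.47 cm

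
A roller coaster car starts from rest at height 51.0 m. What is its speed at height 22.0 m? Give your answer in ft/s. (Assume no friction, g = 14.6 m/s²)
mgh₁ = ½mv₂² + mgh₂ → v₂ = √(2g(h₁−h₂)) = √(2×14.6×(51−22)) = 29.1 m/s = 95.47 ft/s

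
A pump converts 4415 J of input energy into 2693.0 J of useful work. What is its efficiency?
η = W_out/W_in = 2693.0/4415 = 0.61 = 61.0%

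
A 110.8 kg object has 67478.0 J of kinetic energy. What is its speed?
KE = ½mv² → v = √(2KE/m) = √(2×67478.0/110.8) = 34.9 m/s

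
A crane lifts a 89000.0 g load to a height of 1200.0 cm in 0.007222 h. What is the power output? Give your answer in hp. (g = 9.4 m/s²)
W = mgh = 89×9.4×12 = 1.004e+04 J
P = W/t = 1.004e+04/26 = 386.1 W = 0.5178 hp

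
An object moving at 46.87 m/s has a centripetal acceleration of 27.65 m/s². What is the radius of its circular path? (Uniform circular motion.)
r = v²/a_c = 46.87²/27.65 = 79.45 m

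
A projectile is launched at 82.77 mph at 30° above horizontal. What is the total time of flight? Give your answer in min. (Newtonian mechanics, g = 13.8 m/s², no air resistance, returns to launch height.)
T = 2v₀sin(θ)/g (with unit conversion) = 0.04469 min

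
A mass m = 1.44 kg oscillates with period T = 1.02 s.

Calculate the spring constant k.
T = 2π√(m/k) → k = m(2π/T)² = 1.44×(2π/1.02)² = 54.64 N/m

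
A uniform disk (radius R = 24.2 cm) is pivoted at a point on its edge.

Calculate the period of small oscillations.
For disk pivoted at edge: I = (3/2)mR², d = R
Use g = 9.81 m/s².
I/m = (3/2)R² = 0.08785 m²; d = R = 0.242 m
T = 2π√((3/2)R²/(gR)) = 2π√(3R/(2g)) = 1.209 s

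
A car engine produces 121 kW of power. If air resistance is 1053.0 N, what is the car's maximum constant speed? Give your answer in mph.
P = Fv → v = P/F = 121000 W / 1053 N = 114.9 m/s = 257.0 mph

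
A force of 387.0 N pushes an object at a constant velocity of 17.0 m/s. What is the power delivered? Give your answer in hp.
P = Fv = 387 N × 17 m/s = 6579 W = 8.823 hp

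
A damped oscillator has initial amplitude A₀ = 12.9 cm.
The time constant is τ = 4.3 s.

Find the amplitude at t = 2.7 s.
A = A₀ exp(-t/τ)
A = A₀ exp(−t/τ) = 12.9×exp(−2.7/4.3) = 6.885 cm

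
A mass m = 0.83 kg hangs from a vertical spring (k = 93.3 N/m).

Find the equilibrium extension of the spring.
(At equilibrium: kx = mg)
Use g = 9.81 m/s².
x_eq = mg/k = 0.83×9.81/93.3 = 0.08727 m = 8.727 cm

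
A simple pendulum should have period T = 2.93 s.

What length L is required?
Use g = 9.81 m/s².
T = 2π√(L/g) → L = g(T/2π)² = 9.81×(2.93/2π)² = 2.133 m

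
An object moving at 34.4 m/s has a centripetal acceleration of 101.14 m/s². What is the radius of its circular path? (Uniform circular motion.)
r = v²/a_c = 34.4²/101.14 = 11.7 m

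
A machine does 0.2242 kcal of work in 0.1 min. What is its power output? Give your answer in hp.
P = W/t = 938.1 J / 6 s = 156.3 W = 0.2097 hp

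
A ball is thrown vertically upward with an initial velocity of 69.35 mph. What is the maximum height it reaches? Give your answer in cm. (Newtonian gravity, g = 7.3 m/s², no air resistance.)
h_max = v₀²/(2g) (with unit conversion) = 6583.0 cm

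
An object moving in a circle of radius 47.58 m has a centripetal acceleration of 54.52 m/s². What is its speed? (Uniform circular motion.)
v = √(a_c × r) = √(54.52 × 47.58) = 50.93 m/s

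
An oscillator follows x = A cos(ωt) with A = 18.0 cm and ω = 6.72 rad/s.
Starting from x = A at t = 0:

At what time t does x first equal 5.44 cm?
cos(ωt) = x/A = 5.44/18.0 = 0.3022
ωt = arccos(0.3022) = 1.264 rad
t = 1.264/6.72 = 0.1881 s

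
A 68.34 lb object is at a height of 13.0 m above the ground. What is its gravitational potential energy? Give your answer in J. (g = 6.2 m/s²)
PE = mgh = 31 kg × 6.2 m/s² × 13 m = 2498 J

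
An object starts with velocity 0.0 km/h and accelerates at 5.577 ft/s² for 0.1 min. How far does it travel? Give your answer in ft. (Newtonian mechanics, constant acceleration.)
d = v₀t + ½at² (with unit conversion) = 100.4 ft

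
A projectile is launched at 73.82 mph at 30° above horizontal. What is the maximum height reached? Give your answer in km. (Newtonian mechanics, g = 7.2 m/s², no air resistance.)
H = v₀²sin²(θ)/(2g) (with unit conversion) = 0.01891 km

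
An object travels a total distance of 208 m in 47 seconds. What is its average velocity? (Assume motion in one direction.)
v_avg = Δd / Δt = 208 / 47 = 4.43 m/s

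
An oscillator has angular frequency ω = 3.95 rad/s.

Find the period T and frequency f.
T = 2π/ω = 2π/3.95 = 1.591 s; f = ω/2π = 0.6287 Hz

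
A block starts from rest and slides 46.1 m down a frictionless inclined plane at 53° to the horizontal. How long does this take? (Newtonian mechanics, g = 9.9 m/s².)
a = g sin(θ) = 9.9 × sin(53°) = 7.91 m/s²
t = √(2d/a) = √(2 × 46.1 / 7.91) = 3.41 s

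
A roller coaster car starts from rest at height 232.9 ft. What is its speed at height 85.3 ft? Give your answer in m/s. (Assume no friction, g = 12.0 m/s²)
mgh₁ = ½mv₂² + mgh₂ → v₂ = √(2g(h₁−h₂)) = √(2×12.0×(70.99−26)) = 32.86 m/s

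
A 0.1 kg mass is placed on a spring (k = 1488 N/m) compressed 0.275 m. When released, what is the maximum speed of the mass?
½kx² = ½mv² → v = x√(k/m) = 0.275×√(1488/0.1) = 33.55 m/s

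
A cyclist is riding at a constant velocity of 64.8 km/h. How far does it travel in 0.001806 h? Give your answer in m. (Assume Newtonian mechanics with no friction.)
d = vt (with unit conversion) = 117.0 m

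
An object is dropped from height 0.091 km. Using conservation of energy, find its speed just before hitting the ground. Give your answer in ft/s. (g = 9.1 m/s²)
mgh = ½mv² → v = √(2gh) = √(2×9.1×91) = 40.7 m/s = 133.5 ft/s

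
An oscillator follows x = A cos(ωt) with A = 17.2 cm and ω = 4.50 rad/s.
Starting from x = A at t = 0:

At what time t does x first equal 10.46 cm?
cos(ωt) = x/A = 10.46/17.2 = 0.6081
ωt = arccos(0.6081) = 0.9171 rad
t = 0.9171/4.5 = 0.2038 s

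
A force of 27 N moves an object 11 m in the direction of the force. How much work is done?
W = Fd = 27×11 = 297.0 J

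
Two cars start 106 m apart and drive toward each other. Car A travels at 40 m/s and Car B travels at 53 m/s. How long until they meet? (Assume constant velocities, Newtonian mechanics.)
Combined speed: v_combined = 40 + 53 = 93 m/s
Time to meet: t = d/93 = 106/93 = 1.14 s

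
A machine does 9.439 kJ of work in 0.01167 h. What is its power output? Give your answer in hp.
P = W/t = 9439 J / 42.01 s = 224.7 W = 0.3013 hp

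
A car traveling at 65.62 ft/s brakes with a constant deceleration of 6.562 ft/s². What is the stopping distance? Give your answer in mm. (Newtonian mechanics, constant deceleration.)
d = v₀² / (2a) (with unit conversion) = 100000.0 mm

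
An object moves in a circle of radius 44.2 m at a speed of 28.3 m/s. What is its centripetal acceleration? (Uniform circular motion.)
a_c = v²/r = 28.3²/44.2 = 800.89/44.2 = 18.12 m/s²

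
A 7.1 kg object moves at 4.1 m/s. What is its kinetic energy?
KE = ½mv² = ½×7.1×4.1² = 59.6755 J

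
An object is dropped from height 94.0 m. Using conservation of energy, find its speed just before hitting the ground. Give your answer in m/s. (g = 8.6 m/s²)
mgh = ½mv² → v = √(2gh) = √(2×8.6×94) = 40.21 m/s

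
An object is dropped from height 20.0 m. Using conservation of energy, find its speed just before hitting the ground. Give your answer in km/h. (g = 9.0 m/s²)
mgh = ½mv² → v = √(2gh) = √(2×9.0×20) = 18.97 m/s = 68.31 km/h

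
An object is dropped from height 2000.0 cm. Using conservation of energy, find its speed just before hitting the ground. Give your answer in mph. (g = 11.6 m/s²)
mgh = ½mv² → v = √(2gh) = √(2×11.6×20) = 21.54 m/s = 48.19 mph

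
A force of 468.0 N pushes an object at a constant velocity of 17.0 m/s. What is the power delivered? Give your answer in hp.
P = Fv = 468 N × 17 m/s = 7956 W = 10.67 hp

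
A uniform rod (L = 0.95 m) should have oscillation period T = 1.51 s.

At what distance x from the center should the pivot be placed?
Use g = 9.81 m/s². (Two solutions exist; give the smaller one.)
T = 2π√((L²/12 + x²)/(gx)). Let c = T²g/(4π²) = 0.5666.
x² − cx + L²/12 = 0 → x = (c − √(c² − L²/3))/2 = 0.2123 m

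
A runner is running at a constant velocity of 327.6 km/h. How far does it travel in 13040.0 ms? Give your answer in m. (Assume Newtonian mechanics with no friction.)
d = vt (with unit conversion) = 1187.0 m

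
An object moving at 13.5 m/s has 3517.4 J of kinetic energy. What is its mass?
KE = ½mv² → m = 2KE/v² = 2×3517.4/13.5² = 38.6 kg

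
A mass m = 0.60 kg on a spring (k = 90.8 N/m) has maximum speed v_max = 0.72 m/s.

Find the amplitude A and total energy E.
½mv²_max = ½kA² → A = v_max√(m/k) = 0.72×√(0.6/90.8) = 0.05853 m = 5.853 cm
E = ½mv²_max = ½×0.6×0.72² = 0.1555 J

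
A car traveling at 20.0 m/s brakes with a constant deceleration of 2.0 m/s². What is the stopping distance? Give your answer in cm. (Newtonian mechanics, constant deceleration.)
d = v₀² / (2a) (with unit conversion) = 10000.0 cm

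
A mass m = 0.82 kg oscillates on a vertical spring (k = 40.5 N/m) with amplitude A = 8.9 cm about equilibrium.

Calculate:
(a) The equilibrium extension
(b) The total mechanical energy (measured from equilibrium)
x_eq = mg/k = 0.82×9.81/40.5 = 0.1986 m = 19.86 cm
E = ½kA² = ½×40.5×(0.089)² = 0.1604 J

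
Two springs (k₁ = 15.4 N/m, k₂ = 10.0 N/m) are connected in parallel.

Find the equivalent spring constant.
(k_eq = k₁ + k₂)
k_eq = k₁ + k₂ = 15.4 + 10.0 = 25.4 N/m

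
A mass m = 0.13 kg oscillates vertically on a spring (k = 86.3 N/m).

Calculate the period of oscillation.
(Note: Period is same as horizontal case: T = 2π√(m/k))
T = 2π√(m/k) = 2π√(0.13/86.3) = 0.2439 s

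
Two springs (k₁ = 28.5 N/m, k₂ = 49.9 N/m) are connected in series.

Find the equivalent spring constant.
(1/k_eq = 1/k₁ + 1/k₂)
1/k_eq = 1/28.5 + 1/49.9 = 0.055128; k_eq = 18.14 N/m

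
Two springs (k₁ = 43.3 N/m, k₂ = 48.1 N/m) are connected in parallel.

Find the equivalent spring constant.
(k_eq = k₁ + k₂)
k_eq = k₁ + k₂ = 43.3 + 48.1 = 91.4 N/m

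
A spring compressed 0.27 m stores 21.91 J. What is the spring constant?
PE = ½kx² → k = 2PE/x² = 2×21.91/0.27² = 601.1 N/m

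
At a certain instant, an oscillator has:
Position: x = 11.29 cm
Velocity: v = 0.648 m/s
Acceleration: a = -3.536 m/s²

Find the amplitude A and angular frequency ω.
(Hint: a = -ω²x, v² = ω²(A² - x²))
a = −ω²x → ω = √(|a|/x) = √(3.536/0.1129) = 5.596 rad/s
v² = ω²(A² − x²) → A = √(x² + v²/ω²) = √(0.1129² + 0.648²/5.596²) = 0.1617 m = 16.17 cm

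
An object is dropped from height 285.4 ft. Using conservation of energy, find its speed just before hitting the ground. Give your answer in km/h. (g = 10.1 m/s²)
mgh = ½mv² → v = √(2gh) = √(2×10.1×86.99) = 41.92 m/s = 150.9 km/h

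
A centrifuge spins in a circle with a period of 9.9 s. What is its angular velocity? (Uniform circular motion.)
ω = 2π/T = 2π/9.9 = 0.6347 rad/s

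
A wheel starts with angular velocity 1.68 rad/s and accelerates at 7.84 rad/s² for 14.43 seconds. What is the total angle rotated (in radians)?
θ = ω₀t + ½αt² = 1.68×14.43 + ½×7.84×14.43² = 840.48 rad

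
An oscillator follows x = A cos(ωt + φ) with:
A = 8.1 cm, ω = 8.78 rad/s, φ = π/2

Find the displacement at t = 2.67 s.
x = A cos(ωt + φ) = 8.1×cos(8.78×2.67 + π/2) = 8.042 cm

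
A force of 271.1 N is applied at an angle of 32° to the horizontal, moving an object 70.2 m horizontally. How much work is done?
W = Fd cosθ = 271.1×70.2×cos(32°) = 16139.0 J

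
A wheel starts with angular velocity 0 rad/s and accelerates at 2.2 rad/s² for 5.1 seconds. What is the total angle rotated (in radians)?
θ = ω₀t + ½αt² = 0×5.1 + ½×2.2×5.1² = 28.61 rad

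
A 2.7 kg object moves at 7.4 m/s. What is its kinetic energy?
KE = ½mv² = ½×2.7×7.4² = 73.926 J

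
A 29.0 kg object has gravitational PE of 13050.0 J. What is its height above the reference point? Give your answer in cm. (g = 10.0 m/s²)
PE = mgh → h = PE/(mg) = 1.305e+04 J / (29 kg × 10.0 m/s²) = 45 m = 4500.0 cm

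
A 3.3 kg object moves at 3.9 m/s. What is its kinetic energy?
KE = ½mv² = ½×3.3×3.9² = 25.0965 J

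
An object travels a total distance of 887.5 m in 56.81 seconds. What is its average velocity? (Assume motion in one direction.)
v_avg = Δd / Δt = 887.5 / 56.81 = 15.62 m/s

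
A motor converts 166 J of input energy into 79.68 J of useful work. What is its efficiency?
η = W_out/W_in = 79.68/166 = 0.48 = 48.0%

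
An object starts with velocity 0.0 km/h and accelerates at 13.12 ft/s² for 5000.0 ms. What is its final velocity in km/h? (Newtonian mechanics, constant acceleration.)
v = v₀ + at (with unit conversion) = 71.98 km/h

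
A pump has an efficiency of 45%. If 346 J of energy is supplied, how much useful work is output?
W_out = η × W_in = 0.45 × 346 = 155.7 J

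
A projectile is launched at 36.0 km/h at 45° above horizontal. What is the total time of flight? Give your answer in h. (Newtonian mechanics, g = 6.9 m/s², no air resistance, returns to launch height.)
T = 2v₀sin(θ)/g (with unit conversion) = 0.0005693 h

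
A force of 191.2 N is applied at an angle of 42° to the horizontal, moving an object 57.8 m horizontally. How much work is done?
W = Fd cosθ = 191.2×57.8×cos(42°) = 8212.8 J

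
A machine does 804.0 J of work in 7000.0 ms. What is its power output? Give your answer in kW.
P = W/t = 804 J / 7 s = 114.9 W = 0.1149 kW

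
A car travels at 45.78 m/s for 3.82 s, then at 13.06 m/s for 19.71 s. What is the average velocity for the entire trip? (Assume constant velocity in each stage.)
d₁ = v₁t₁ = 45.78 × 3.82 = 174.88 m
d₂ = v₂t₂ = 13.06 × 19.71 = 257.413 m
d_total = 432.29 m, t_total = 23.53 s
v_avg = d_total/t_total = 432.29/23.53 = 18.37 m/s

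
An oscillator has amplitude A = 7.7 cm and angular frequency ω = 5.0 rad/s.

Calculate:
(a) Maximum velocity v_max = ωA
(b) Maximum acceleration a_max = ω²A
v_max = ωA = 5.0×0.077 = 0.385 m/s
a_max = ω²A = 5.0²×0.077 = 1.925 m/s²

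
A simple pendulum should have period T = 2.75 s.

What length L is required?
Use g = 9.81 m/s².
T = 2π√(L/g) → L = g(T/2π)² = 9.81×(2.75/2π)² = 1.879 m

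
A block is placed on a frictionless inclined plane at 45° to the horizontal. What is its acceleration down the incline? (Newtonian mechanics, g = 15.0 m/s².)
a = g sin(θ) = 15.0 × sin(45°) = 15.0 × 0.7071 = 10.61 m/s²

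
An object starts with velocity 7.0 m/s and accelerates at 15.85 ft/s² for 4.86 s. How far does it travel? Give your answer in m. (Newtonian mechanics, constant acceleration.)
d = v₀t + ½at² (with unit conversion) = 91.07 m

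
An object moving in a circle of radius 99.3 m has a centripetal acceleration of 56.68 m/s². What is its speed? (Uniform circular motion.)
v = √(a_c × r) = √(56.68 × 99.3) = 75.02 m/s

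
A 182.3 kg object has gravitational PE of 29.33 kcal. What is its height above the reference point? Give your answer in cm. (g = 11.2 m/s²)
PE = mgh → h = PE/(mg) = 1.227e+05 J / (182.3 kg × 11.2 m/s²) = 60.1 m = 6010.0 cm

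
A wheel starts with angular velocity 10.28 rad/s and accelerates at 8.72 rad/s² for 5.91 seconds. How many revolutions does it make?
θ = ω₀t + ½αt² = 10.28×5.91 + ½×8.72×5.91² = 213.04 rad
Revolutions = θ/(2π) = 213.04/(2π) = 33.91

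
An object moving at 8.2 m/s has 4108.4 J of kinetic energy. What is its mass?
KE = ½mv² → m = 2KE/v² = 2×4108.4/8.2² = 122.2 kg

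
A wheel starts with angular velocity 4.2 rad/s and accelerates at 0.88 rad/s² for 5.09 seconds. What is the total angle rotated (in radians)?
θ = ω₀t + ½αt² = 4.2×5.09 + ½×0.88×5.09² = 32.78 rad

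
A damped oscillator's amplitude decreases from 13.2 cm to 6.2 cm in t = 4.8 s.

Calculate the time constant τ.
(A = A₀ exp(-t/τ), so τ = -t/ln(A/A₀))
A/A₀ = 6.2/13.2 = 0.4697; ln(A/A₀) = -0.7557
τ = −t/ln(A/A₀) = −4.8/-0.7557 = 6.352 s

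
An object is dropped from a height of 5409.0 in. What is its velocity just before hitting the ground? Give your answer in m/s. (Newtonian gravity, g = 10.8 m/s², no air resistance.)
v = √(2gh) (with unit conversion) = 54.48 m/s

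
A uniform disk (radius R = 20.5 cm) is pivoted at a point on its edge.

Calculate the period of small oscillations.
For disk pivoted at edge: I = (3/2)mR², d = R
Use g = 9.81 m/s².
I/m = (3/2)R² = 0.06304 m²; d = R = 0.205 m
T = 2π√((3/2)R²/(gR)) = 2π√(3R/(2g)) = 1.112 s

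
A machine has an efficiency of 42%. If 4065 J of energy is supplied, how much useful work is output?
W_out = η × W_in = 0.42 × 4065 = 1707.3 J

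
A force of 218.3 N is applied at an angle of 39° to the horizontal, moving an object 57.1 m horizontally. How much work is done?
W = Fd cosθ = 218.3×57.1×cos(39°) = 9687.1 J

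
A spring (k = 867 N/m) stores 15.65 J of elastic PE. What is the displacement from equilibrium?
PE = ½kx² → x = √(2PE/k) = √(2×15.65/867) = 0.19 m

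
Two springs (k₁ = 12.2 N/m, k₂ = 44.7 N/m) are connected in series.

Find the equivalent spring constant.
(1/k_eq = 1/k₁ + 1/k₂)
1/k_eq = 1/12.2 + 1/44.7 = 0.10434; k_eq = 9.584 N/m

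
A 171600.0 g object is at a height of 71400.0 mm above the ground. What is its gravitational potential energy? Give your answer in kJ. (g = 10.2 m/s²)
PE = mgh = 171.6 kg × 10.2 m/s² × 71.4 m = 1.25e+05 J = 125.0 kJ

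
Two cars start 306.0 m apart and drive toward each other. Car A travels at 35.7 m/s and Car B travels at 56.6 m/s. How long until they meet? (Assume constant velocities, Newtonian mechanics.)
Combined speed: v_combined = 35.7 + 56.6 = 92.3 m/s
Time to meet: t = d/92.3 = 306.0/92.3 = 3.32 s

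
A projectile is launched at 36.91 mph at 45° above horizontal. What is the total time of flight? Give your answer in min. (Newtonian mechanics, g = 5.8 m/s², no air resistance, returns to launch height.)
T = 2v₀sin(θ)/g (with unit conversion) = 0.06705 min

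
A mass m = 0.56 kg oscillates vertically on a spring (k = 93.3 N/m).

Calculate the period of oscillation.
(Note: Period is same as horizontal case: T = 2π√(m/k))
T = 2π√(m/k) = 2π√(0.56/93.3) = 0.4868 s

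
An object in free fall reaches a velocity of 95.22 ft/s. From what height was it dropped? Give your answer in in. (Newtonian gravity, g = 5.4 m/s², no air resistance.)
h = v²/(2g) (with unit conversion) = 3071.0 in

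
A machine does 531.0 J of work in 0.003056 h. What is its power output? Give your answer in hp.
P = W/t = 531 J / 11 s = 48.27 W = 0.06473 hp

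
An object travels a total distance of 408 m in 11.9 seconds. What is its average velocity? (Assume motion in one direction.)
v_avg = Δd / Δt = 408 / 11.9 = 34.29 m/s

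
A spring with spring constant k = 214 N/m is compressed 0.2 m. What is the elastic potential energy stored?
PE = ½kx² = ½×214×0.2² = 4.28 J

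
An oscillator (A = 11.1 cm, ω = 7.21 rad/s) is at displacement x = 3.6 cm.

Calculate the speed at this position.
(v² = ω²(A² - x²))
v = ω√(A² − x²) = 7.21×√(0.111² − 0.036²) = 0.7571 m/s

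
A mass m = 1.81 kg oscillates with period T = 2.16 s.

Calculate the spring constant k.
T = 2π√(m/k) → k = m(2π/T)² = 1.81×(2π/2.16)² = 15.32 N/m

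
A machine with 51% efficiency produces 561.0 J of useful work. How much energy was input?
W_in = W_out/η = 561.0/0.51 = 1100.0 J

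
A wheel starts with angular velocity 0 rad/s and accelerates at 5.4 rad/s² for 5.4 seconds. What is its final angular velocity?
ω = ω₀ + αt = 0 + 5.4 × 5.4 = 29.16 rad/s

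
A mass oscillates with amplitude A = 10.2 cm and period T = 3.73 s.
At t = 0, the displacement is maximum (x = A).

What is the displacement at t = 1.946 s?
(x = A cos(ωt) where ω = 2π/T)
ω = 2π/T = 2π/3.73 = 1.685 rad/s
x = A cos(ωt) = 10.2×cos(1.685×1.946) = -10.11 cm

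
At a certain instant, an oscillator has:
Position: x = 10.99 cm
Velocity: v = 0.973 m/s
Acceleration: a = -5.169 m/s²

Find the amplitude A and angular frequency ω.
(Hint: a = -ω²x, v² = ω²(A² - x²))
a = −ω²x → ω = √(|a|/x) = √(5.169/0.1099) = 6.858 rad/s
v² = ω²(A² − x²) → A = √(x² + v²/ω²) = √(0.1099² + 0.973²/6.858²) = 0.1795 m = 17.95 cm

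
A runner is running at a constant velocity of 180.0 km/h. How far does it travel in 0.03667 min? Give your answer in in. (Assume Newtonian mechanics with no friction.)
d = vt (with unit conversion) = 4331.0 in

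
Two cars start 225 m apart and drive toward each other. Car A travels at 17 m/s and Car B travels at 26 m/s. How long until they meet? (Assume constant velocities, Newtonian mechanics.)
Combined speed: v_combined = 17 + 26 = 43 m/s
Time to meet: t = d/43 = 225/43 = 5.23 s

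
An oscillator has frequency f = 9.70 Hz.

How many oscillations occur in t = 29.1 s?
n = f×t = 9.7×29.1 = 282.3 oscillations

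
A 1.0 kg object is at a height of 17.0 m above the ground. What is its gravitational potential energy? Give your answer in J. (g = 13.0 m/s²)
PE = mgh = 1 kg × 13.0 m/s² × 17 m = 221 J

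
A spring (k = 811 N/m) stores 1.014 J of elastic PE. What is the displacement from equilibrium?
PE = ½kx² → x = √(2PE/k) = √(2×1.014/811) = 0.05001 m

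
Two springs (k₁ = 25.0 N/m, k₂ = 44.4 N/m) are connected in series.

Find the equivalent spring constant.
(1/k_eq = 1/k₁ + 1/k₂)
1/k_eq = 1/25.0 + 1/44.4 = 0.062523; k_eq = 15.99 N/m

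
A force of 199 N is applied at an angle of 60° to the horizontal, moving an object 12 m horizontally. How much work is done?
W = Fd cosθ = 199×12×cos(60°) = 1194.0 J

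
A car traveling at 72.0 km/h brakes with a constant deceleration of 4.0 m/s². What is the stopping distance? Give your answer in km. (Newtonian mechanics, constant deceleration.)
d = v₀² / (2a) (with unit conversion) = 0.05 km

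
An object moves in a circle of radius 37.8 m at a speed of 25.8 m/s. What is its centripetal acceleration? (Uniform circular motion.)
a_c = v²/r = 25.8²/37.8 = 665.64/37.8 = 17.61 m/s²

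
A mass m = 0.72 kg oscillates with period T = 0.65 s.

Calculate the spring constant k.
T = 2π√(m/k) → k = m(2π/T)² = 0.72×(2π/0.65)² = 67.28 N/m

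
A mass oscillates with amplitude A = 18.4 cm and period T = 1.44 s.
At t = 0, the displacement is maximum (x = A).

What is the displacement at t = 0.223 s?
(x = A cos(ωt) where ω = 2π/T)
ω = 2π/T = 2π/1.44 = 4.363 rad/s
x = A cos(ωt) = 18.4×cos(4.363×0.223) = 10.36 cm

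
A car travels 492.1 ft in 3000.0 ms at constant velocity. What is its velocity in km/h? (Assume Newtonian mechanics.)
v = d/t (with unit conversion) = 180.0 km/h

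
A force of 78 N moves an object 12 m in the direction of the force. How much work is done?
W = Fd = 78×12 = 936.0 J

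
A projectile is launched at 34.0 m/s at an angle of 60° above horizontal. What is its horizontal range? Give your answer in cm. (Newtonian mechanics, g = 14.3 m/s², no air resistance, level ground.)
R = v₀² sin(2θ) / g (with unit conversion) = 7001.0 cm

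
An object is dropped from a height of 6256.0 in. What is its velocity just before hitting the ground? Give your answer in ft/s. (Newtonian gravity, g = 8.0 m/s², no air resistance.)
v = √(2gh) (with unit conversion) = 165.4 ft/s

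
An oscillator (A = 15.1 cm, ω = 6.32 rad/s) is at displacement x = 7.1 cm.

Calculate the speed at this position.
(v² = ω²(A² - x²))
v = ω√(A² − x²) = 6.32×√(0.151² − 0.071²) = 0.8422 m/s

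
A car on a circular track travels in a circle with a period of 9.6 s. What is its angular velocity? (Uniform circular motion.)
ω = 2π/T = 2π/9.6 = 0.6545 rad/s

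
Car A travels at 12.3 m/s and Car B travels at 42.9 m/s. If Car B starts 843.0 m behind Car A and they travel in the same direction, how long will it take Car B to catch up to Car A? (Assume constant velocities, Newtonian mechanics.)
Relative speed: v_rel = 42.9 - 12.3 = 30.6 m/s
Time to catch: t = d₀/v_rel = 843.0/30.6 = 27.55 s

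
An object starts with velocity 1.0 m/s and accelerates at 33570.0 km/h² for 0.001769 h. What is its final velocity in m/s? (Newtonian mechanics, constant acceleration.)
v = v₀ + at (with unit conversion) = 17.5 m/s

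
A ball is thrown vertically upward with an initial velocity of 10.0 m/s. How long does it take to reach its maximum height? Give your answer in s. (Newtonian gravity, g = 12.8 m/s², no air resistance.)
t_up = v₀/g = 0.7812 s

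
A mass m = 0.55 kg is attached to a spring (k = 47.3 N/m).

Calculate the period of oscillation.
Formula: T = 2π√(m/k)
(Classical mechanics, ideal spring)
T = 2π√(m/k) = 2π√(0.55/47.3) = 0.6775 s; f = 1/T = 1.476 Hz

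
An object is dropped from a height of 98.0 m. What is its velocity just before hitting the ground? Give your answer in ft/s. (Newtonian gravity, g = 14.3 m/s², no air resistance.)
v = √(2gh) (with unit conversion) = 173.7 ft/s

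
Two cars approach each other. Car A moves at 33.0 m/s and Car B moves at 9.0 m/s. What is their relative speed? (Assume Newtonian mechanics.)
v_rel = v_A + v_B = 33.0 + 9.0 = 42.0 m/s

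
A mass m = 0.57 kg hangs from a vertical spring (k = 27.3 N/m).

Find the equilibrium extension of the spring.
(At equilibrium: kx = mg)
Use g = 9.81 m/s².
x_eq = mg/k = 0.57×9.81/27.3 = 0.2048 m = 20.48 cm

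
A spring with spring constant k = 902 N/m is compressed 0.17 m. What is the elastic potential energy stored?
PE = ½kx² = ½×902×0.17² = 13.03 J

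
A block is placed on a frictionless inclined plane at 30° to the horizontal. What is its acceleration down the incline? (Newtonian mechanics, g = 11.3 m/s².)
a = g sin(θ) = 11.3 × sin(30°) = 11.3 × 0.5 = 5.65 m/s²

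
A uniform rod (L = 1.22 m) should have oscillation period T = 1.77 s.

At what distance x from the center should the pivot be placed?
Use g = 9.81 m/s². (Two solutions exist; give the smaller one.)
T = 2π√((L²/12 + x²)/(gx)). Let c = T²g/(4π²) = 0.7785.
x² − cx + L²/12 = 0 → x = (c − √(c² − L²/3))/2 = 0.2235 m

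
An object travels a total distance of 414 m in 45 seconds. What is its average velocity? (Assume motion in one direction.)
v_avg = Δd / Δt = 414 / 45 = 9.2 m/s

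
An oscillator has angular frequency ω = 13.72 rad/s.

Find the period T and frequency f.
T = 2π/ω = 2π/13.72 = 0.458 s; f = ω/2π = 2.184 Hz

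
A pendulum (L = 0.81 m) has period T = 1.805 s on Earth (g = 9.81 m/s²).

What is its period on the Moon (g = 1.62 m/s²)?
T = 2π√(L/g), so T_moon/T_earth = √(g_earth/g_moon)
T_moon = 2π√(0.81/1.62) = 4.443 s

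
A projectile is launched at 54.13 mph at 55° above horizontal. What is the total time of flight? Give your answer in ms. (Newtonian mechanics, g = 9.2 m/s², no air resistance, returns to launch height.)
T = 2v₀sin(θ)/g (with unit conversion) = 4309.0 ms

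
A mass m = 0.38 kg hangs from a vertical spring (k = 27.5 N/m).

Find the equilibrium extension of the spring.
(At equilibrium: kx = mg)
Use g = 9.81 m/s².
x_eq = mg/k = 0.38×9.81/27.5 = 0.1356 m = 13.56 cm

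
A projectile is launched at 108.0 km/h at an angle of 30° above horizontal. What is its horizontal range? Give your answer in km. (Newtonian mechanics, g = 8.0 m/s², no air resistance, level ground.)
R = v₀² sin(2θ) / g (with unit conversion) = 0.09743 km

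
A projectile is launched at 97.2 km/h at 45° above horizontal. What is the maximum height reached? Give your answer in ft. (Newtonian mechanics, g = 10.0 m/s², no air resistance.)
H = v₀²sin²(θ)/(2g) (with unit conversion) = 59.79 ft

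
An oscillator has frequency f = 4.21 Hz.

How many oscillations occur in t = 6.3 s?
n = f×t = 4.21×6.3 = 26.52 oscillations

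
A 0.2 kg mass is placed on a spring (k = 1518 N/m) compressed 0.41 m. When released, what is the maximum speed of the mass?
½kx² = ½mv² → v = x√(k/m) = 0.41×√(1518/0.2) = 35.72 m/s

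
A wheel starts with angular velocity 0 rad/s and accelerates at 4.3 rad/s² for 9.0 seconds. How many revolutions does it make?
θ = ω₀t + ½αt² = 0×9.0 + ½×4.3×9.0² = 174.15 rad
Revolutions = θ/(2π) = 174.15/(2π) = 27.72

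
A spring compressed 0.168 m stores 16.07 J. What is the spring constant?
PE = ½kx² → k = 2PE/x² = 2×16.07/0.168² = 1139.0 N/m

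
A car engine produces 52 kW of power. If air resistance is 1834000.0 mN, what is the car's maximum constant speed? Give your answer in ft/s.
P = Fv → v = P/F = 52000 W / 1834 N = 28.35 m/s = 93.02 ft/s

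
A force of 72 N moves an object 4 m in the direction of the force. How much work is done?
W = Fd = 72×4 = 288.0 J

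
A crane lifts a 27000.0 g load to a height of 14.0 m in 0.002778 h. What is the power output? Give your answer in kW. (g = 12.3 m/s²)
W = mgh = 27×12.3×14 = 4649 J
P = W/t = 4649/10 = 464.9 W = 0.4649 kW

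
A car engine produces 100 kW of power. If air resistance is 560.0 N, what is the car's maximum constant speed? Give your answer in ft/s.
P = Fv → v = P/F = 100000 W / 560 N = 178.6 m/s = 585.9 ft/s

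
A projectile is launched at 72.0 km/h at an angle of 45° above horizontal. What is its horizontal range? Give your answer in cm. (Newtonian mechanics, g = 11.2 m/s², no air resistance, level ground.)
R = v₀² sin(2θ) / g (with unit conversion) = 3571.0 cm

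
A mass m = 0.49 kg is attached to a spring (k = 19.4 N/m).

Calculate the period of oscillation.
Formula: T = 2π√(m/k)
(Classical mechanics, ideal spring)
T = 2π√(m/k) = 2π√(0.49/19.4) = 0.9986 s; f = 1/T = 1.001 Hz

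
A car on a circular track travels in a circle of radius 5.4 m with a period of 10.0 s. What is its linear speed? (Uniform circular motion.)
v = 2πr/T = 2π×5.4/10.0 = 3.39 m/s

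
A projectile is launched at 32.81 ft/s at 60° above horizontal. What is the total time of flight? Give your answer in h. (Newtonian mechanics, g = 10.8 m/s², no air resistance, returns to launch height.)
T = 2v₀sin(θ)/g (with unit conversion) = 0.0004455 h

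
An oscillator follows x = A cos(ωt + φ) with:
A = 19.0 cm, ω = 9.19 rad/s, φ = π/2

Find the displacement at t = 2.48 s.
x = A cos(ωt + φ) = 19.0×cos(9.19×2.48 + π/2) = 13.63 cm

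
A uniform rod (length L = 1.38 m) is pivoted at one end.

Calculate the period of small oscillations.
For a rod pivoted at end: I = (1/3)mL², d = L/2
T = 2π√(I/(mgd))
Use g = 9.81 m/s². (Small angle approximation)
I/m = (1/3)L² = 0.6348 m²; d = L/2 = 0.69 m
T = 2π√(I/(mgd)) = 2π√(0.6348/(9.81×0.69)) = 1.924 s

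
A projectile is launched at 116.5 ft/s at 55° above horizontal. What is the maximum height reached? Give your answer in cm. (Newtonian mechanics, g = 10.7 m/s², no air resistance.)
H = v₀²sin²(θ)/(2g) (with unit conversion) = 3954.0 cm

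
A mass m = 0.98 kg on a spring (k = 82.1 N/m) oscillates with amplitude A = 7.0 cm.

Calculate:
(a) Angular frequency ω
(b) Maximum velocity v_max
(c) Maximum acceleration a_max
ω = √(k/m) = √(82.1/0.98) = 9.153 rad/s
v_max = ωA = 9.153×0.07 = 0.6407 m/s
a_max = ω²A = 9.153²×0.07 = 5.864 m/s²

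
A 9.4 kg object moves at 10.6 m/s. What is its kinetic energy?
KE = ½mv² = ½×9.4×10.6² = 528.092 J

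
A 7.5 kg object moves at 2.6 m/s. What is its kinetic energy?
KE = ½mv² = ½×7.5×2.6² = 25.35 J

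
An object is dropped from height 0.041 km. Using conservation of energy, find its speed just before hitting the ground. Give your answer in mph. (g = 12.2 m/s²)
mgh = ½mv² → v = √(2gh) = √(2×12.2×41) = 31.63 m/s = 70.75 mph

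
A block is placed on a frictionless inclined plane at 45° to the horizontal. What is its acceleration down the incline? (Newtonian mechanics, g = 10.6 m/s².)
a = g sin(θ) = 10.6 × sin(45°) = 10.6 × 0.7071 = 7.5 m/s²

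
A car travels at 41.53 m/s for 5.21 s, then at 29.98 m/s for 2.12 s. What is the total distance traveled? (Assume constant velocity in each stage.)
d₁ = v₁t₁ = 41.53 × 5.21 = 216.371 m
d₂ = v₂t₂ = 29.98 × 2.12 = 63.5576 m
d_total = 216.371 + 63.5576 = 279.93 m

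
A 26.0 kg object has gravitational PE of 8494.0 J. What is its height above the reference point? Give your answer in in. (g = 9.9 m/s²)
PE = mgh → h = PE/(mg) = 8494 J / (26 kg × 9.9 m/s²) = 33 m = 1299.0 in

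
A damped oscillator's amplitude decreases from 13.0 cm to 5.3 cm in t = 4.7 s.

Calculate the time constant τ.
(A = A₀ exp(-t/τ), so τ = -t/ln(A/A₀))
A/A₀ = 5.3/13.0 = 0.4077; ln(A/A₀) = -0.8972
τ = −t/ln(A/A₀) = −4.7/-0.8972 = 5.238 s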